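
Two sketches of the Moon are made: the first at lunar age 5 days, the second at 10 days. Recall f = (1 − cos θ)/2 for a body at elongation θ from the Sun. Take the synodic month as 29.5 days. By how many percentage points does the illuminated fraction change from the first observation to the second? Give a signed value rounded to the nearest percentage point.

+51 pp

θ₁ = 360° × 5/29.5 = 61.0°, f₁ = (1 − cos θ₁)/2 = 0.258.
θ₂ = 360° × 10/29.5 = 122.0°, f₂ = (1 − cos θ₂)/2 = 0.765.
Change = f₂ − f₁ = +0.507 → +51 percentage points.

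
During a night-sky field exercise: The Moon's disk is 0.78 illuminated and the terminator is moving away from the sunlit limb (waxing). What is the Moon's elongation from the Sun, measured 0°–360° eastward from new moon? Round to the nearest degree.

From f = (1 − cos θ)/2: cos θ = 1 − 2×0.78 = -0.560; arccos → 124.1°.
Waxing ⇒ before full, so θ = 124.1°.

124°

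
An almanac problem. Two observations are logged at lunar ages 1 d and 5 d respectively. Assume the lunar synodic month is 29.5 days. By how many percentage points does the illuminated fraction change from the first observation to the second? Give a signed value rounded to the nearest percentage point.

+25 percentage points

First observation: θ = 360°·1/29.5 = 12.2°, so f = 0.011.
Second observation: θ = 61.0°, f = 0.258.
Δf = 0.258 − 0.011 = +0.246, i.e. +25 pp.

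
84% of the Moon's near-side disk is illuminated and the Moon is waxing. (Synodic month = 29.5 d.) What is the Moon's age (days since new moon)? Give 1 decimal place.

From f = (1 − cos θ)/2: cos θ = 1 − 2×0.84 = -0.680; arccos → 132.8°.
Waxing ⇒ before full, so θ = 132.8°.
Age = 29.5 × 132.8°/360° ≈ 10.89 days.

10.9 days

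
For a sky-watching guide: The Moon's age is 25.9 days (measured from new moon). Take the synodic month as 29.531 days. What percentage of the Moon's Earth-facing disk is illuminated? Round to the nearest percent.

14%

Phase angle: θ = 360°·(25.9 d)/(29.531 d) = 315.7°.
cos 315.7° = 0.716, so f = (1 − 0.716)/2 = 0.142, so 14%.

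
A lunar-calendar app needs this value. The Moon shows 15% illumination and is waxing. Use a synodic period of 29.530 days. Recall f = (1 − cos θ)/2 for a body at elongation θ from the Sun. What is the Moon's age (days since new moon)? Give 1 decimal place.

cos θ = 1 − 2f = 0.700, giving a principal value of 45.6°.
Before full moon the principal value applies: θ = 45.6°.
Age = 29.530 × 45.6°/360° ≈ 3.74 days.

3.7 days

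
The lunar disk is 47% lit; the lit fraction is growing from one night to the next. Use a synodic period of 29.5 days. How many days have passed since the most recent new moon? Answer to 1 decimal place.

From f = (1 − cos θ)/2: cos θ = 1 − 2×0.47 = 0.060; arccos → 86.6°.
Waxing ⇒ before full, so θ = 86.6°.
At 360°/29.5 d per day, 86.6° corresponds to 7.09 days.

7.1 days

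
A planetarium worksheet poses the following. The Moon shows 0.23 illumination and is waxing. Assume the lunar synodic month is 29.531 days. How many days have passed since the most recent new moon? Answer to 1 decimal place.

4.7 days

Invert f = (1 − cos θ)/2 to get cos θ = 1 − 2(0.23) = 0.540, hence θ₀ = arccos 0.540 = 57.3°.
Waxing ⇒ before full, so θ = 57.3°.
At 360°/29.531 d per day, 57.3° corresponds to 4.70 days.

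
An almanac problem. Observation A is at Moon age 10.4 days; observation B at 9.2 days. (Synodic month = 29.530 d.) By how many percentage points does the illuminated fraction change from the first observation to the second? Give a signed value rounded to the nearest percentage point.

θ₁ = 360° × 10.4/29.530 = 126.8°, f₁ = (1 − cos θ₁)/2 = 0.799.
θ₂ = 360° × 9.2/29.530 = 112.2°, f₂ = (1 − cos θ₂)/2 = 0.689.
Change = f₂ − f₁ = -0.111 → -11 percentage points.

-11 pp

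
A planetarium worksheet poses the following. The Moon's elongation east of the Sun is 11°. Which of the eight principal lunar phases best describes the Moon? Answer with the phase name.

The new moon sector spans roughly -22°–22°; 11° falls inside it.

new moon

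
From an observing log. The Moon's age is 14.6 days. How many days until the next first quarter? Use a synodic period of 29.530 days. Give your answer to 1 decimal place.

22.3 days

First quarter is 0.25 of the way through the cycle: age 0.25 × 29.530 = 7.383 d.
Already past this cycle's first quarter; the next is at 7.383 + 29.530 = 36.913 d, so 36.913 − 14.6 = 22.313 days.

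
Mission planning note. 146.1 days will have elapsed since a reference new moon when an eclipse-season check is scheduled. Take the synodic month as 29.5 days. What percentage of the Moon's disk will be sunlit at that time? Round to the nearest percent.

2%

Reduce mod P: 146.1 − 4×29.5 = 28.10 d into the current lunation.
The Moon has covered 28.10/29.5 of its cycle, so θ ≈ 360° × 28.10/29.5 = 342.9°.
With cos θ = 0.956, the lit fraction is (1 − 0.956)/2 ≈ 0.022, so 2%.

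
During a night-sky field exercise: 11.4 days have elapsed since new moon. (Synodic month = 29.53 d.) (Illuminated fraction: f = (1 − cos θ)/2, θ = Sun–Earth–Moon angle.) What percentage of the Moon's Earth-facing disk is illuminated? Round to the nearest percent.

88%

The Moon has covered 11.4/29.53 of its cycle, so θ ≈ 360° × 11.4/29.53 = 139.0°.
Illuminated fraction = (1 − cos 139.0°)/2 = (1 − (-0.754))/2 ≈ 0.877, so 88%.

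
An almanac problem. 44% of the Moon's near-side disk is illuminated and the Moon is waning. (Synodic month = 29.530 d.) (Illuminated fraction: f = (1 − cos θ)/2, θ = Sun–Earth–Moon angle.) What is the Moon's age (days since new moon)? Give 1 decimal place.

Invert f = (1 − cos θ)/2 to get cos θ = 1 − 2(0.44) = 0.120, hence θ₀ = arccos 0.120 = 83.1°.
A waning Moon lies in 180°–360°, so θ = 360° − 83.1° = 276.9°.
At 360°/29.530 d per day, 276.9° corresponds to 22.71 days.

22.7 days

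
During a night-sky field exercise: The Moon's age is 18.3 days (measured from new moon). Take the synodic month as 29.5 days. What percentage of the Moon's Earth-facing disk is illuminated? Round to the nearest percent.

Phase angle: θ = 360°·(18.3 d)/(29.5 d) = 223.3°.
cos 223.3° = (-0.728), so f = (1 − (-0.728))/2 = 0.864, so 86%.

86%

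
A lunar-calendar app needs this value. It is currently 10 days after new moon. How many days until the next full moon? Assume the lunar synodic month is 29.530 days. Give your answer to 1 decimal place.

4.8 days

Full moon occurs at elongation 180°, i.e. at age 29.530 × 180/360 = 14.765 d.
That is 14.765 − 10 = 4.765 days ahead.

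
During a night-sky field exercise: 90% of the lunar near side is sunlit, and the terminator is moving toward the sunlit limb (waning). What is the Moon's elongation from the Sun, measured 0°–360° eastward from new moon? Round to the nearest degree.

217°

From f = (1 − cos θ)/2: cos θ = 1 − 2×0.90 = -0.800; arccos → 143.1°.
A waning Moon lies in 180°–360°, so θ = 360° − 143.1° = 216.9°.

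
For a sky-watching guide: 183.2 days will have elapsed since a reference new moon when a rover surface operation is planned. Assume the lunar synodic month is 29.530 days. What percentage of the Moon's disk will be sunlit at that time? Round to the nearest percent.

36%

183.2 d spans 6 complete synodic months (6 × 29.530 = 177.18 d) plus 6.02 d.
Phase angle: θ = 360°·(6.02 d)/(29.530 d) = 73.4°.
cos 73.4° = 0.286, so f = (1 − 0.286)/2 = 0.357, so 36%.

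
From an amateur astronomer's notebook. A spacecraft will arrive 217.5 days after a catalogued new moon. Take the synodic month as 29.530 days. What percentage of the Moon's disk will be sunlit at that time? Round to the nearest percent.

Reduce mod P: 217.5 − 7×29.530 = 10.79 d into the current lunation.
Elongation θ = 360° × 10.79/29.530 ≈ 131.5°.
cos 131.5° = (-0.663), so f = (1 − (-0.663))/2 = 0.832, so 83%.

83%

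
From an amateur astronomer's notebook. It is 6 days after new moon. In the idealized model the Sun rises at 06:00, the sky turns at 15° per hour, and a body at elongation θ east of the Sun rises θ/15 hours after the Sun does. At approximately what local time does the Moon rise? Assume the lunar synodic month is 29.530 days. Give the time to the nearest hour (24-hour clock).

Elongation θ = 360° × 6/29.530 ≈ 73.1°.
At 15° of sky rotation per hour, 73.1° corresponds to a 4.88 h lag.
06:00 + 4.88 h ≈ 10:53 → 11:00 to the nearest hour.

11:00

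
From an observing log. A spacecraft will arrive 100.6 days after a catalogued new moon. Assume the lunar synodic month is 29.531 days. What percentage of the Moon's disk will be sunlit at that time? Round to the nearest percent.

Reduce mod P: 100.6 − 3×29.531 = 12.01 d into the current lunation.
Elongation θ = 360° × 12.01/29.531 ≈ 146.4°.
cos 146.4° = (-0.833), so f = (1 − (-0.833))/2 = 0.916, so 92%.

92%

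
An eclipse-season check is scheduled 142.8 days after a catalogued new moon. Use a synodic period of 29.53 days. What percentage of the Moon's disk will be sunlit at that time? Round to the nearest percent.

142.8/29.53 = 4.836 lunations, so 4 complete cycles and 24.68 d into the next.
The Moon has covered 24.68/29.53 of its cycle, so θ ≈ 360° × 24.68/29.53 = 300.9°.
With cos θ = 0.513, the lit fraction is (1 − 0.513)/2 ≈ 0.243, so 24%.

24%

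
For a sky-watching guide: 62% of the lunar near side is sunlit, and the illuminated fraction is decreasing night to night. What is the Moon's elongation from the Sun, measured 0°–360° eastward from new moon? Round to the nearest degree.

256°

Invert f = (1 − cos θ)/2 to get cos θ = 1 − 2(0.62) = -0.240, hence θ₀ = arccos -0.240 = 103.9°.
A waning Moon lies in 180°–360°, so θ = 360° − 103.9° = 256.1°.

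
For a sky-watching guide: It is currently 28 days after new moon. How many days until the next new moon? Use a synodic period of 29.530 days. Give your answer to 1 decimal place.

1.5 days

One full lunation from the last new moon is 29.530 d; remaining = 29.530 − 28 = 1.530 d.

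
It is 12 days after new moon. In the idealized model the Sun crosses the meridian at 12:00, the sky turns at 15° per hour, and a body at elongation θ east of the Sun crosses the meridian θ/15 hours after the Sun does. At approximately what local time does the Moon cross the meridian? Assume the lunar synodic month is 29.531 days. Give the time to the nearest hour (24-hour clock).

22:00

The Moon has covered 12/29.531 of its cycle, so θ ≈ 360° × 12/29.531 = 146.3°.
Delay after the Sun = 146.3° / (15°/h) ≈ 9.75 h.
12:00 + 9.75 h ≈ 21:45 → 22:00 to the nearest hour.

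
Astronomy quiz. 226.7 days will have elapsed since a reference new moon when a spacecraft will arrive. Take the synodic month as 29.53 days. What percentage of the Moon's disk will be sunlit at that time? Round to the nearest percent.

226.7 d spans 7 complete synodic months (7 × 29.53 = 206.71 d) plus 19.99 d.
Phase angle: θ = 360°·(19.99 d)/(29.53 d) = 243.7°.
Illuminated fraction = (1 − cos 243.7°)/2 = (1 − (-0.443))/2 ≈ 0.722, so 72%.

72%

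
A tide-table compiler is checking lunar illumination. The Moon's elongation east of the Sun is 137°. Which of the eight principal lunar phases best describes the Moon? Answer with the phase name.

waxing gibbous

The waxing gibbous sector spans roughly 112°–158°; 137° falls inside it.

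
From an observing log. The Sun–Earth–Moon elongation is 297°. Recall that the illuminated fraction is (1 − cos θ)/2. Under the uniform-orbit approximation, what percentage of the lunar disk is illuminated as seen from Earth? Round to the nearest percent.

27%

Half-versine of 297°: (1 − 0.454)/2 = 0.273, i.e. 27%.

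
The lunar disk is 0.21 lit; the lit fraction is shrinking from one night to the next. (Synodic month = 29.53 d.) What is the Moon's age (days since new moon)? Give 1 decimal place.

Invert f = (1 − cos θ)/2 to get cos θ = 1 − 2(0.21) = 0.580, hence θ₀ = arccos 0.580 = 54.5°.
A waning Moon lies in 180°–360°, so θ = 360° − 54.5° = 305.5°.
That fraction of the synodic month is 305.5/360 × 29.53 d ≈ 25.06 d.

25.1 days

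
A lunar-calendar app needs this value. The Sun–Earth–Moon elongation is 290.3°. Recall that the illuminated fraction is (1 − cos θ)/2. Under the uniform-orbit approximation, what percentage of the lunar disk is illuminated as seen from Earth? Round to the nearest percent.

f = (1 − cos 290.3°)/2 = (1 − 0.347)/2 ≈ 0.327, i.e. 33%.

33%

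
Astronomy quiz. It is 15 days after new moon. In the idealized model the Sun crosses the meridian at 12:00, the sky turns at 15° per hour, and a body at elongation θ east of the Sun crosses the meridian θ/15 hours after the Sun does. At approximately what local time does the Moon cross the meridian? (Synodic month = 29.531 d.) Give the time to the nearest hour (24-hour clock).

00:00

Phase angle: θ = 360°·(15 d)/(29.531 d) = 182.9°.
At 15° of sky rotation per hour, 182.9° corresponds to a 12.19 h lag.
12:00 + 12.19 h ≈ 00:11 → 00:00 to the nearest hour.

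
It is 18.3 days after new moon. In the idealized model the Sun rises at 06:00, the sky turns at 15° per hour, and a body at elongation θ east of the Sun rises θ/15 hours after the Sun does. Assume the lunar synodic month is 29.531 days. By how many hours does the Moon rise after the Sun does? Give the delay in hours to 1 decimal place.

14.9 h

Elongation θ = 360° × 18.3/29.531 ≈ 223.1°.
At 15° of sky rotation per hour, 223.1° corresponds to a 14.87 h lag.
So the Moon rises 14.87 h after the Sun.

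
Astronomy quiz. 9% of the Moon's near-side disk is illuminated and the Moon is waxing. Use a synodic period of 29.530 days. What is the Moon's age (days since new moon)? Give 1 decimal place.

From f = (1 − cos θ)/2: cos θ = 1 − 2×0.09 = 0.820; arccos → 34.9°.
Waxing ⇒ before full, so θ = 34.9°.
Age = 29.530 × 34.9°/360° ≈ 2.86 days.

2.9 days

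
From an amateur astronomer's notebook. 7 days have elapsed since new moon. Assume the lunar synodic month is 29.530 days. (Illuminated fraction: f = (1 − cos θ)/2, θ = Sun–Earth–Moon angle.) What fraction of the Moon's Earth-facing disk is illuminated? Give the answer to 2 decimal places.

Phase angle: θ = 360°·(7 d)/(29.530 d) = 85.3°.
With cos θ = 0.081, the lit fraction is (1 − 0.081)/2 ≈ 0.459.

0.46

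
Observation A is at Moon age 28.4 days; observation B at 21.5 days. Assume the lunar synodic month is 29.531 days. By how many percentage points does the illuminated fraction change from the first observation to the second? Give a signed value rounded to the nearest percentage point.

+55 pp

θ₁ = 360° × 28.4/29.531 = 346.2°, f₁ = (1 − cos θ₁)/2 = 0.014.
θ₂ = 360° × 21.5/29.531 = 262.1°, f₂ = (1 − cos θ₂)/2 = 0.569.
Change = f₂ − f₁ = +0.554 → +55 percentage points.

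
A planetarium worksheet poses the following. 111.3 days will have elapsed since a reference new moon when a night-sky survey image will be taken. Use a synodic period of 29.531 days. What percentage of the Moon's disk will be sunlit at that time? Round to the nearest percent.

44%

Reduce mod P: 111.3 − 3×29.531 = 22.71 d into the current lunation.
The Moon has covered 22.71/29.531 of its cycle, so θ ≈ 360° × 22.71/29.531 = 276.8°.
With cos θ = 0.119, the lit fraction is (1 − 0.119)/2 ≈ 0.441, so 44%.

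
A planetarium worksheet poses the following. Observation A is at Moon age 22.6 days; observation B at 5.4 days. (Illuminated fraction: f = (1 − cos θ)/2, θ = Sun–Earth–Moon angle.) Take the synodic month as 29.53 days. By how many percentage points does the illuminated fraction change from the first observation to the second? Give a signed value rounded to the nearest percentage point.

θ₁ = 360° × 22.6/29.53 = 275.5°, f₁ = (1 − cos θ₁)/2 = 0.452.
θ₂ = 360° × 5.4/29.53 = 65.8°, f₂ = (1 − cos θ₂)/2 = 0.295.
Change = f₂ − f₁ = -0.157 → -16 percentage points.

-16 percentage points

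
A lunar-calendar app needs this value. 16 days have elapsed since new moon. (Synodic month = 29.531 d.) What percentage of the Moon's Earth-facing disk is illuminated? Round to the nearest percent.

Phase angle: θ = 360°·(16 d)/(29.531 d) = 195.0°.
With cos θ = (-0.966), the lit fraction is (1 − (-0.966))/2 ≈ 0.983, so 98%.

98%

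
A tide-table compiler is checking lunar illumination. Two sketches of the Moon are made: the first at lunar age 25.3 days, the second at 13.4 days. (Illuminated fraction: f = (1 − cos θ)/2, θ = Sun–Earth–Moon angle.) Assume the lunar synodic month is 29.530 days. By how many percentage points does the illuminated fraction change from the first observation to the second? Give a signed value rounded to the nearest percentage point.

+79 pp

First observation: θ = 360°·25.3/29.530 = 308.4°, so f = 0.189.
Second observation: θ = 163.4°, f = 0.979.
Δf = 0.979 − 0.189 = +0.790, i.e. +79 pp.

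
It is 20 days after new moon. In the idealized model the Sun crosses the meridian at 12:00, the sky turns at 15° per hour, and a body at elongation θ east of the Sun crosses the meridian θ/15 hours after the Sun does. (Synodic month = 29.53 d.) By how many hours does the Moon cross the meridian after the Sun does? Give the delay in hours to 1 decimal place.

The Moon has covered 20/29.53 of its cycle, so θ ≈ 360° × 20/29.53 = 243.8°.
The Moon trails the Sun by θ/15 = 243.8/15 ≈ 16.25 hours.
So the Moon crosses the meridian 16.25 h after the Sun.

16.3 h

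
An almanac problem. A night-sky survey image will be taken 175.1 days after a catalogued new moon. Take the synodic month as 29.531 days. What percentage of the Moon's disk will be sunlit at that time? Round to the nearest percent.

5%

175.1/29.531 = 5.929 lunations, so 5 complete cycles and 27.44 d into the next.
Elongation θ = 360° × 27.44/29.531 ≈ 334.6°.
With cos θ = 0.903, the lit fraction is (1 − 0.903)/2 ≈ 0.048, so 5%.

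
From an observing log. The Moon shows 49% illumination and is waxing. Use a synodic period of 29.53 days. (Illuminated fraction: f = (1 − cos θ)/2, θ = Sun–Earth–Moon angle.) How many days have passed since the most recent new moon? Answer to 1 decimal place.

7.3 days

Invert f = (1 − cos θ)/2 to get cos θ = 1 − 2(0.49) = 0.020, hence θ₀ = arccos 0.020 = 88.9°.
The Moon is waxing (0°–180°), so θ = 88.9° directly.
Age = 29.53 × 88.9°/360° ≈ 7.29 days.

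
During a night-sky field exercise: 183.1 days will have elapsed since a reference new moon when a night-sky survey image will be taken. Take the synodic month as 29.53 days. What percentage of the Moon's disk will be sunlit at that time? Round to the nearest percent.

Reduce mod P: 183.1 − 6×29.53 = 5.92 d into the current lunation.
The Moon has covered 5.92/29.53 of its cycle, so θ ≈ 360° × 5.92/29.53 = 72.2°.
cos 72.2° = 0.306, so f = (1 − 0.306)/2 = 0.347, so 35%.

35%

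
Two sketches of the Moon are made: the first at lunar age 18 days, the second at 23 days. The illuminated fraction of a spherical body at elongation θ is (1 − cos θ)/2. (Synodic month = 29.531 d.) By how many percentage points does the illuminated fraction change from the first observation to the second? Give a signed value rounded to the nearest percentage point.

-48 percentage points

First observation: θ = 360°·18/29.531 = 219.4°, so f = 0.886.
Second observation: θ = 280.4°, f = 0.410.
Δf = 0.410 − 0.886 = -0.476, i.e. -48 pp.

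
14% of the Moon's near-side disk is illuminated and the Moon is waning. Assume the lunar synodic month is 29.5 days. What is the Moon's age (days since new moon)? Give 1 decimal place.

25.9 days

cos θ = 1 − 2f = 0.720, giving a principal value of 43.9°.
Since the Moon is past full (waning), take the reflex angle: θ = 360° − 43.9° = 316.1°.
At 360°/29.5 d per day, 316.1° corresponds to 25.90 days.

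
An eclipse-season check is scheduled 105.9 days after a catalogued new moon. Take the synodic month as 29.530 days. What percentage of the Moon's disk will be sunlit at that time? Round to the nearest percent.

Reduce mod P: 105.9 − 3×29.530 = 17.31 d into the current lunation.
The Moon has covered 17.31/29.530 of its cycle, so θ ≈ 360° × 17.31/29.530 = 211.0°.
Illuminated fraction = (1 − cos 211.0°)/2 = (1 − (-0.857))/2 ≈ 0.928, so 93%.

93%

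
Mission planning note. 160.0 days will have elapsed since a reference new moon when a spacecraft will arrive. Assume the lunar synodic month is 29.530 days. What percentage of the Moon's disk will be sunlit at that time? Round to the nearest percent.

94%

Reduce mod P: 160.0 − 5×29.530 = 12.35 d into the current lunation.
Elongation θ = 360° × 12.35/29.530 ≈ 150.6°.
cos 150.6° = (-0.871), so f = (1 − (-0.871))/2 = 0.935, so 94%.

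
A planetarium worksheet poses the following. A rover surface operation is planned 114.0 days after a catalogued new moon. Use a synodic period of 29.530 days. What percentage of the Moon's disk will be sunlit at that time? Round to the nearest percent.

18%

Reduce mod P: 114.0 − 3×29.530 = 25.41 d into the current lunation.
The Moon has covered 25.41/29.530 of its cycle, so θ ≈ 360° × 25.41/29.530 = 309.8°.
Illuminated fraction = (1 − cos 309.8°)/2 = (1 − 0.640)/2 ≈ 0.180, so 18%.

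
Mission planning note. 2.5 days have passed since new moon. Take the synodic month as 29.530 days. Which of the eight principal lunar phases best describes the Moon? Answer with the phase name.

waxing crescent

θ ≈ 360° × 2.5/29.530 = 30°, which falls in the waxing crescent sector.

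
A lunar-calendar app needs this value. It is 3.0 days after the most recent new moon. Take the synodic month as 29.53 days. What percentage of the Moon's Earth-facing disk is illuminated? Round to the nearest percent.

Elongation θ = 360° × 3.0/29.53 ≈ 36.6°.
cos 36.6° = 0.803, so f = (1 − 0.803)/2 = 0.098, so 10%.

10%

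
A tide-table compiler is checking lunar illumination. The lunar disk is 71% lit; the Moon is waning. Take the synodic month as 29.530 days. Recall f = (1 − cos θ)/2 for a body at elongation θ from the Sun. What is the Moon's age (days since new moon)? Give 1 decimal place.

From f = (1 − cos θ)/2: cos θ = 1 − 2×0.71 = -0.420; arccos → 114.8°.
Waning ⇒ past full, so θ = 360° − 114.8° = 245.2°.
That fraction of the synodic month is 245.2/360 × 29.530 d ≈ 20.11 d.

20.1 days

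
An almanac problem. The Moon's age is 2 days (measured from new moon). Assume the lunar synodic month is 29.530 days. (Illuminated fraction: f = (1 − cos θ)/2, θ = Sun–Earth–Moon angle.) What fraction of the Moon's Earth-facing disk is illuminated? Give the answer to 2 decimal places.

0.04

The Moon has covered 2/29.530 of its cycle, so θ ≈ 360° × 2/29.530 = 24.4°.
With cos θ = 0.911, the lit fraction is (1 − 0.911)/2 ≈ 0.045.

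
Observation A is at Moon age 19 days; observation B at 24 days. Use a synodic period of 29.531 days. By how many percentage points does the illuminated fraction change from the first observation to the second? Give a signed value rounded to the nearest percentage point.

-50 percentage points

First observation: θ = 360°·19/29.531 = 231.6°, so f = 0.810.
Second observation: θ = 292.6°, f = 0.308.
Δf = 0.308 − 0.810 = -0.502, i.e. -50 pp.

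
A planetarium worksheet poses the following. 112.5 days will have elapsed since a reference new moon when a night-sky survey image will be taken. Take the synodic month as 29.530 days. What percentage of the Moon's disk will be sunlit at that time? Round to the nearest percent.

Reduce mod P: 112.5 − 3×29.530 = 23.91 d into the current lunation.
The Moon has covered 23.91/29.530 of its cycle, so θ ≈ 360° × 23.91/29.530 = 291.5°.
cos 291.5° = 0.366, so f = (1 − 0.366)/2 = 0.317, so 32%.

32%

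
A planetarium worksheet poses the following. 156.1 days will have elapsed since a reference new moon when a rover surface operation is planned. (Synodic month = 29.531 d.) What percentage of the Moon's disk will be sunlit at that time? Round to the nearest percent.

61%

156.1/29.531 = 5.286 lunations, so 5 complete cycles and 8.44 d into the next.
Elongation θ = 360° × 8.44/29.531 ≈ 102.9°.
With cos θ = (-0.224), the lit fraction is (1 − (-0.224))/2 ≈ 0.612, so 61%.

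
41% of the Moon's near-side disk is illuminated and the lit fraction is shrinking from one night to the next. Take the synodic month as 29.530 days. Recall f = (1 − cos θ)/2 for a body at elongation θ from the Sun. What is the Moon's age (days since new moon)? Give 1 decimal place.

23.0 days

cos θ = 1 − 2f = 0.180, giving a principal value of 79.6°.
Since the Moon is past full (waning), take the reflex angle: θ = 360° − 79.6° = 280.4°.
At 360°/29.530 d per day, 280.4° corresponds to 23.00 days.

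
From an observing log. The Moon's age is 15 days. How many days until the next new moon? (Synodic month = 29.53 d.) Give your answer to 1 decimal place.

The next new moon completes the synodic month: 29.53 − 15 = 14.530 days.

14.5 days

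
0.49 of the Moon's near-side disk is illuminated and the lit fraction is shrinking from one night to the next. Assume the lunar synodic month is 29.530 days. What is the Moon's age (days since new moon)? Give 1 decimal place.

Invert f = (1 − cos θ)/2 to get cos θ = 1 − 2(0.49) = 0.020, hence θ₀ = arccos 0.020 = 88.9°.
Since the Moon is past full (waning), take the reflex angle: θ = 360° − 88.9° = 271.1°.
Age = 29.530 × 271.1°/360° ≈ 22.24 days.

22.2 days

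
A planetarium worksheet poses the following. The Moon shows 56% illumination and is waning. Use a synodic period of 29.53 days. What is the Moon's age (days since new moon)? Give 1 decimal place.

21.6 days

cos θ = 1 − 2f = -0.120, giving a principal value of 96.9°.
A waning Moon lies in 180°–360°, so θ = 360° − 96.9° = 263.1°.
That fraction of the synodic month is 263.1/360 × 29.53 d ≈ 21.58 d.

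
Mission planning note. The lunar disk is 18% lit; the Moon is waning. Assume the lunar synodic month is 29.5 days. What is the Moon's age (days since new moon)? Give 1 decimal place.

From f = (1 − cos θ)/2: cos θ = 1 − 2×0.18 = 0.640; arccos → 50.2°.
Since the Moon is past full (waning), take the reflex angle: θ = 360° − 50.2° = 309.8°.
At 360°/29.5 d per day, 309.8° corresponds to 25.39 days.

25.4 days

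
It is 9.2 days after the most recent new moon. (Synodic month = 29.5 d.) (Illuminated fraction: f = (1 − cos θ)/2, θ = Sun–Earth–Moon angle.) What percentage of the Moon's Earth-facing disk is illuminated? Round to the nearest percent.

Elongation θ = 360° × 9.2/29.5 ≈ 112.3°.
With cos θ = (-0.379), the lit fraction is (1 − (-0.379))/2 ≈ 0.689, so 69%.

69%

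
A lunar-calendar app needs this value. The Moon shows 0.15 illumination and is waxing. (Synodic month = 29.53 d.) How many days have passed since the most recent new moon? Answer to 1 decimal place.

cos θ = 1 − 2f = 0.700, giving a principal value of 45.6°.
Before full moon the principal value applies: θ = 45.6°.
At 360°/29.53 d per day, 45.6° corresponds to 3.74 days.

3.7 days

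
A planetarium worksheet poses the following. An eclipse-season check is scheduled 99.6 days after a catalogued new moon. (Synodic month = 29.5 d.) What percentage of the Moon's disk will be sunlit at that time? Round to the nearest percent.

99.6/29.5 = 3.376 lunations, so 3 complete cycles and 11.10 d into the next.
Elongation θ = 360° × 11.10/29.5 ≈ 135.5°.
cos 135.5° = (-0.713), so f = (1 − (-0.713))/2 = 0.856, so 86%.

86%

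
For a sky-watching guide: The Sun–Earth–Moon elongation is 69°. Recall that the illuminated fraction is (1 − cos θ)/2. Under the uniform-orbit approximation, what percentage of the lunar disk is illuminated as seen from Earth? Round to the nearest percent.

Half-versine of 69°: (1 − 0.358)/2 = 0.321, i.e. 32%.

32%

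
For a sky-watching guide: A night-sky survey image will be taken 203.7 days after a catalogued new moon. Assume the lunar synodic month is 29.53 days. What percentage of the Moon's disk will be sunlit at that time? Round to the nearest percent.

Reduce mod P: 203.7 − 6×29.53 = 26.52 d into the current lunation.
Phase angle: θ = 360°·(26.52 d)/(29.53 d) = 323.3°.
With cos θ = 0.802, the lit fraction is (1 − 0.802)/2 ≈ 0.099, so 10%.

10%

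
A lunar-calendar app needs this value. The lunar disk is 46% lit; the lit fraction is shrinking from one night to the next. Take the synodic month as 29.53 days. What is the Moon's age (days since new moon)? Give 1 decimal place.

22.5 days

Invert f = (1 − cos θ)/2 to get cos θ = 1 − 2(0.46) = 0.080, hence θ₀ = arccos 0.080 = 85.4°.
Since the Moon is past full (waning), take the reflex angle: θ = 360° − 85.4° = 274.6°.
At 360°/29.53 d per day, 274.6° corresponds to 22.52 days.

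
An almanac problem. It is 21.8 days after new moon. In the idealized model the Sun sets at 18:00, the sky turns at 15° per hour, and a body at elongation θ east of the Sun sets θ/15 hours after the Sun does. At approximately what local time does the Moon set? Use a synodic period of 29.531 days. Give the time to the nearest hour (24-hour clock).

Elongation θ = 360° × 21.8/29.531 ≈ 265.8°.
Delay after the Sun = 265.8° / (15°/h) ≈ 17.72 h.
18:00 + 17.72 h ≈ 11:43 → 12:00 to the nearest hour.

12:00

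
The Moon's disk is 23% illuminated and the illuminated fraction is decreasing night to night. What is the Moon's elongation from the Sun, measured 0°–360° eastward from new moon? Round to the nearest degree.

From f = (1 − cos θ)/2: cos θ = 1 − 2×0.23 = 0.540; arccos → 57.3°.
A waning Moon lies in 180°–360°, so θ = 360° − 57.3° = 302.7°.

303°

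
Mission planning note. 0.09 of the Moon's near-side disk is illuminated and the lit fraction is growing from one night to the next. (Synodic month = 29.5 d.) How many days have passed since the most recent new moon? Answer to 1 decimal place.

2.9 days

Invert f = (1 − cos θ)/2 to get cos θ = 1 − 2(0.09) = 0.820, hence θ₀ = arccos 0.820 = 34.9°.
Before full moon the principal value applies: θ = 34.9°.
That fraction of the synodic month is 34.9/360 × 29.5 d ≈ 2.86 d.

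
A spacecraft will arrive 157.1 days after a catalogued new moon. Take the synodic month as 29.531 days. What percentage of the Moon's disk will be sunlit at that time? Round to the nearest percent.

Reduce mod P: 157.1 − 5×29.531 = 9.44 d into the current lunation.
Phase angle: θ = 360°·(9.44 d)/(29.531 d) = 115.1°.
With cos θ = (-0.425), the lit fraction is (1 − (-0.425))/2 ≈ 0.712, so 71%.

71%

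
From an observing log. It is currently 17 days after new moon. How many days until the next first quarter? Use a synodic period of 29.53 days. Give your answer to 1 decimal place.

19.9 days

First quarter occurs at elongation 90°, i.e. at age 29.53 × 90/360 = 7.383 d.
This lunation's first quarter (7.383 d) has passed, so add one period: 36.913 − 17 = 19.913 days.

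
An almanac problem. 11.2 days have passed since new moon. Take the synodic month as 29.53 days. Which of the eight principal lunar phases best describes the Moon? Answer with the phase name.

waxing gibbous

At 11.2/29.53 of the cycle, θ ≈ 137° — the waxing gibbous range.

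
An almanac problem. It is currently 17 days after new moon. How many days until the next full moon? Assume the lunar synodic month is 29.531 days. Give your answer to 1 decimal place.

Full moon occurs at elongation 180°, i.e. at age 29.531 × 180/360 = 14.765 d.
This lunation's full moon (14.765 d) has passed, so add one period: 44.296 − 17 = 27.296 days.

27.3 days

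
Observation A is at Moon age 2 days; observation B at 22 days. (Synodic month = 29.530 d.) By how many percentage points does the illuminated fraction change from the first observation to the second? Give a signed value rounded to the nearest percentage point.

θ₁ = 360° × 2/29.530 = 24.4°, f₁ = (1 − cos θ₁)/2 = 0.045.
θ₂ = 360° × 22/29.530 = 268.2°, f₂ = (1 − cos θ₂)/2 = 0.516.
Change = f₂ − f₁ = +0.471 → +47 percentage points.

+47 percentage points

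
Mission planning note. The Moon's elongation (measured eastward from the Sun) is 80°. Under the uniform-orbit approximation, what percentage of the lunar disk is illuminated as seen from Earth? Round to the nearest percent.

Half-versine of 80°: (1 − 0.174)/2 = 0.413, i.e. 41%.

41%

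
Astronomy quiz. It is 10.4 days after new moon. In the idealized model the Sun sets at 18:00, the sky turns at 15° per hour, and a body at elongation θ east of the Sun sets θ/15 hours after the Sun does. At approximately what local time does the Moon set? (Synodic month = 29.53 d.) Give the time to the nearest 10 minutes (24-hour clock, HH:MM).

The Moon has covered 10.4/29.53 of its cycle, so θ ≈ 360° × 10.4/29.53 = 126.8°.
At 15° of sky rotation per hour, 126.8° corresponds to a 8.45 h lag.
18:00 + 8.452 h ≈ 02:27 → 02:30 to the nearest ten minutes.

02:30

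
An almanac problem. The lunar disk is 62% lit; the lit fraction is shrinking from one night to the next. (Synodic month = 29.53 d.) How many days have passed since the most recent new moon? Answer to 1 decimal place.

From f = (1 − cos θ)/2: cos θ = 1 − 2×0.62 = -0.240; arccos → 103.9°.
Waning ⇒ past full, so θ = 360° − 103.9° = 256.1°.
At 360°/29.53 d per day, 256.1° corresponds to 21.01 days.

21.0 days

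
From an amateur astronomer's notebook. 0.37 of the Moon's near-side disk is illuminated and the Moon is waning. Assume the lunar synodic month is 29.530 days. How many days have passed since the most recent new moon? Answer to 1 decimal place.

23.4 days

Invert f = (1 − cos θ)/2 to get cos θ = 1 − 2(0.37) = 0.260, hence θ₀ = arccos 0.260 = 74.9°.
Waning ⇒ past full, so θ = 360° − 74.9° = 285.1°.
Age = 29.530 × 285.1°/360° ≈ 23.38 days.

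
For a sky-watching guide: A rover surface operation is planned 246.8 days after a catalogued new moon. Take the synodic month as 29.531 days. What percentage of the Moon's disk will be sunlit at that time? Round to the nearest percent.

81%

246.8 d spans 8 complete synodic months (8 × 29.531 = 236.25 d) plus 10.55 d.
Phase angle: θ = 360°·(10.55 d)/(29.531 d) = 128.6°.
cos 128.6° = (-0.624), so f = (1 − (-0.624))/2 = 0.812, so 81%.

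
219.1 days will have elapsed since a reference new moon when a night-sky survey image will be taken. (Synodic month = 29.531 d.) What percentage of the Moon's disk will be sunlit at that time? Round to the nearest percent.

219.1 d spans 7 complete synodic months (7 × 29.531 = 206.72 d) plus 12.38 d.
Phase angle: θ = 360°·(12.38 d)/(29.531 d) = 151.0°.
cos 151.0° = (-0.874), so f = (1 − (-0.874))/2 = 0.937, so 94%.

94%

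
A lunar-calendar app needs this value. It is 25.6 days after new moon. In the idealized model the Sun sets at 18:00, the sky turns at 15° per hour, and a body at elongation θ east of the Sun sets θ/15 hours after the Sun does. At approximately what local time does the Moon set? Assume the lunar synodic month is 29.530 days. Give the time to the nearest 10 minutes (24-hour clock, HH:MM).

14:50

The Moon has covered 25.6/29.530 of its cycle, so θ ≈ 360° × 25.6/29.530 = 312.1°.
At 15° of sky rotation per hour, 312.1° corresponds to a 20.81 h lag.
18:00 + 20.806 h ≈ 14:48 → 14:50 to the nearest ten minutes.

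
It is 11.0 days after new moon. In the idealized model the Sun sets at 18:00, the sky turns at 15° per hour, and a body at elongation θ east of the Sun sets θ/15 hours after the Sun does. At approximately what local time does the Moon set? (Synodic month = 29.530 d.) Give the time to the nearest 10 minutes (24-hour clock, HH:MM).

03:00

The Moon has covered 11.0/29.530 of its cycle, so θ ≈ 360° × 11.0/29.530 = 134.1°.
Delay after the Sun = 134.1° / (15°/h) ≈ 8.94 h.
18:00 + 8.940 h ≈ 02:56 → 03:00 to the nearest ten minutes.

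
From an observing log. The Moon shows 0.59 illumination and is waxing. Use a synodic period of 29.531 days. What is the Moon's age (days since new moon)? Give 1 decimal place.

From f = (1 − cos θ)/2: cos θ = 1 − 2×0.59 = -0.180; arccos → 100.4°.
The Moon is waxing (0°–180°), so θ = 100.4° directly.
At 360°/29.531 d per day, 100.4° corresponds to 8.23 days.

8.2 days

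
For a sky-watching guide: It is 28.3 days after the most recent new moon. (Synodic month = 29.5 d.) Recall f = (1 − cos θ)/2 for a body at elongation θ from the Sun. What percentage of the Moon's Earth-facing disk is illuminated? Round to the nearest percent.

2%

Elongation θ = 360° × 28.3/29.5 ≈ 345.4°.
With cos θ = 0.968, the lit fraction is (1 − 0.968)/2 ≈ 0.016, so 2%.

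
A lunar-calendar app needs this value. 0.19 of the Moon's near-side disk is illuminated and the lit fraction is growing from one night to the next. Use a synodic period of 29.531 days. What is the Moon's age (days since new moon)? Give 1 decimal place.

4.2 days

From f = (1 − cos θ)/2: cos θ = 1 − 2×0.19 = 0.620; arccos → 51.7°.
Before full moon the principal value applies: θ = 51.7°.
Age = 29.531 × 51.7°/360° ≈ 4.24 days.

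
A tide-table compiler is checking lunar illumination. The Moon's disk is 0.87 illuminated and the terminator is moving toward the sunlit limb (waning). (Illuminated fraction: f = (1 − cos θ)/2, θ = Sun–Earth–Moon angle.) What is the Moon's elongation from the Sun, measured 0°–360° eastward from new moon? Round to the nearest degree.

222°

From f = (1 − cos θ)/2: cos θ = 1 − 2×0.87 = -0.740; arccos → 137.7°.
Waning ⇒ past full, so θ = 360° − 137.7° = 222.3°.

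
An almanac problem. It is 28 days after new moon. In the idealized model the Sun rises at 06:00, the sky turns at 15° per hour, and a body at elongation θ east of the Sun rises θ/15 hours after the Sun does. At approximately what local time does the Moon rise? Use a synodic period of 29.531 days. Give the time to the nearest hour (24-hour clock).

05:00

Phase angle: θ = 360°·(28 d)/(29.531 d) = 341.3°.
The Moon trails the Sun by θ/15 = 341.3/15 ≈ 22.76 hours.
06:00 + 22.76 h ≈ 04:45 → 05:00 to the nearest hour.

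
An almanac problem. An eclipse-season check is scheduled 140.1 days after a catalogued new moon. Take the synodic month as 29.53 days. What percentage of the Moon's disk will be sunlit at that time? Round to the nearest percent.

52%

140.1 d spans 4 complete synodic months (4 × 29.53 = 118.12 d) plus 21.98 d.
Elongation θ = 360° × 21.98/29.53 ≈ 268.0°.
cos 268.0° = (-0.036), so f = (1 − (-0.036))/2 = 0.518, so 52%.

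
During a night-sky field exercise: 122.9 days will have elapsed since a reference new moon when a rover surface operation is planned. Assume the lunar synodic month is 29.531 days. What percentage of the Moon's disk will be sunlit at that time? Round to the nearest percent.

122.9 d spans 4 complete synodic months (4 × 29.531 = 118.12 d) plus 4.78 d.
Phase angle: θ = 360°·(4.78 d)/(29.531 d) = 58.2°.
With cos θ = 0.527, the lit fraction is (1 − 0.527)/2 ≈ 0.237, so 24%.

24%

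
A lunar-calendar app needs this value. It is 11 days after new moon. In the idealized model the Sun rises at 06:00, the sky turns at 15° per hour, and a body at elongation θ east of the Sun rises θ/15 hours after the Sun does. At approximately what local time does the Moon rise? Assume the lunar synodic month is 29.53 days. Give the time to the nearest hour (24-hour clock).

Elongation θ = 360° × 11/29.53 ≈ 134.1°.
Delay after the Sun = 134.1° / (15°/h) ≈ 8.94 h.
06:00 + 8.94 h ≈ 14:56 → 15:00 to the nearest hour.

15:00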